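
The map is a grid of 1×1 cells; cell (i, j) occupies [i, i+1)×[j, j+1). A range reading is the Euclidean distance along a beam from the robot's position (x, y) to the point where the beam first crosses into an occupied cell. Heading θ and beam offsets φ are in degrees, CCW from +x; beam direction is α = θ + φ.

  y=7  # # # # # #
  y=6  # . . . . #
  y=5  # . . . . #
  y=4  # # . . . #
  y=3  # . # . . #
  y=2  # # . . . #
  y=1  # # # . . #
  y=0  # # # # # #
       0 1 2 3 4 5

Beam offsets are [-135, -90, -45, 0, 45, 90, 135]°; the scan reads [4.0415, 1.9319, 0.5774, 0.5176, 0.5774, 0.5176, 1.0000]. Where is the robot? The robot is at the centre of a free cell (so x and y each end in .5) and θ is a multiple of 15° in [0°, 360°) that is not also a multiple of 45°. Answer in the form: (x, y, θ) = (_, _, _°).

(x, y, θ) = (1.5, 6.5, 105°)

Candidates: 19 free-cell centres × 16 headings = 304 poses. Raycast each; keep the one whose scan matches to 4 dp.
  (2.5, 4.5, 120°): beam 1 = 2.5882 ≠ 4.0415 ✗
  (4.5, 1.5, 195°): beam 1 = 1.0000 ≠ 4.0415 ✗
  (4.5, 5.5, 240°): beam 1 = 1.5529 ≠ 4.0415 ✗
  (1.5, 6.5, 165°): beam 1 = 1.0000 ≠ 4.0415 ✗
  (4.5, 3.5, 210°): beam 1 = 1.9319 ≠ 4.0415 ✗
  …
  (1.5, 6.5, 105°): r_1=4.0415, r_2=1.9319, r_3=0.5774, r_4=0.5176, r_5=0.5774, r_6=0.5176, r_7=1.0000 — all match ✓
Unique over the lattice → pose = (1.5, 6.5, 105°).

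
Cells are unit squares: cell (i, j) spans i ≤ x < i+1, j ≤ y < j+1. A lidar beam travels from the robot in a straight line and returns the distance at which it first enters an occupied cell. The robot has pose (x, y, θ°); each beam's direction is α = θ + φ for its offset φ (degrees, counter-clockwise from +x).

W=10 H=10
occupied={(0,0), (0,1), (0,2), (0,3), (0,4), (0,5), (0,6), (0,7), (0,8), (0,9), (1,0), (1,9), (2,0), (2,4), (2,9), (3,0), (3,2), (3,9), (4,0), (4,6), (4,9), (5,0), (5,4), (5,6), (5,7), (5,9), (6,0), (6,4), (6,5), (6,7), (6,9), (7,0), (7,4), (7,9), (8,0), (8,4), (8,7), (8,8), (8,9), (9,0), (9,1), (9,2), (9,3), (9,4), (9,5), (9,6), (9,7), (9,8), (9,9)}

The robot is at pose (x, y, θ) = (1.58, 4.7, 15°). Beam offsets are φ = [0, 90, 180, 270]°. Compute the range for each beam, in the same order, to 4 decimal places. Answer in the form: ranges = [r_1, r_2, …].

beam 1: φ=0°, α=15°
  dir = (cos 15°, sin 15°) = (0.9659, 0.2588); from cell (1,4)
  next x-line at t=0.4348, next y-line at t=1.1591; Δt_x=1.0353, Δt_y=3.8637
    x: enter (2,4) at t=0.4348 ← occupied
  → r_1 = 0.4348
beam 2: φ=90°, α=105°
  dir = (cos 105°, sin 105°) = (-0.2588, 0.9659); from cell (1,4)
  next x-line at t=2.2409, next y-line at t=0.3106; Δt_x=3.8637, Δt_y=1.0353
    y: enter (1,5) at t=0.3106
    y: enter (1,6) at t=1.3459
    x: enter (0,6) at t=2.2409 ← occupied
  → r_2 = 2.2409
beam 3: φ=180°, α=195°
  dir = (cos 195°, sin 195°) = (-0.9659, -0.2588); from cell (1,4)
  next x-line at t=0.6005, next y-line at t=2.7046; Δt_x=1.0353, Δt_y=3.8637
    x: enter (0,4) at t=0.6005 ← occupied
  → r_3 = 0.6005
beam 4: φ=270°, α=285°
  dir = (cos 285°, sin 285°) = (0.2588, -0.9659); from cell (1,4)
  next x-line at t=1.6228, next y-line at t=0.7247; Δt_x=3.8637, Δt_y=1.0353
    y: enter (1,3) at t=0.7247
    x: enter (2,3) at t=1.6228
    y: enter (2,2) at t=1.7600
    y: enter (2,1) at t=2.7952
    y: enter (2,0) at t=3.8305 ← occupied
  → r_4 = 3.8305

ranges = [0.4348, 2.2409, 0.6005, 3.8305]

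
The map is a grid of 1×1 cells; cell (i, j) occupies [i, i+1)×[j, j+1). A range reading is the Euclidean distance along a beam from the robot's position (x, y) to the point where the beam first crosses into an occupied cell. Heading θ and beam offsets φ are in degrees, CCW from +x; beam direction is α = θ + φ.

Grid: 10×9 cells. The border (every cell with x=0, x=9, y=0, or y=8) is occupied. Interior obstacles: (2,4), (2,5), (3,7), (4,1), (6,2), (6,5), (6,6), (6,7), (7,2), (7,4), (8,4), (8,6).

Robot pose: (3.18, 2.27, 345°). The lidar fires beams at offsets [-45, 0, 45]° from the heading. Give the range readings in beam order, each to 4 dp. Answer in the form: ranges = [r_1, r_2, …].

beam 1: φ=-45°, α=300°
  dir = (cos 300°, sin 300°) = (0.5000, -0.8660); from cell (3,2)
  next x-line at t=1.6400, next y-line at t=0.3118; Δt_x=2.0000, Δt_y=1.1547
    y: enter (3,1) at t=0.3118
    y: enter (3,0) at t=1.4665 ← occupied
  → r_1 = 1.4665
beam 2: φ=0°, α=345°
  dir = (cos 345°, sin 345°) = (0.9659, -0.2588); from cell (3,2)
  next x-line at t=0.8489, next y-line at t=1.0432; Δt_x=1.0353, Δt_y=3.8637
    x: enter (4,2) at t=0.8489
    y: enter (4,1) at t=1.0432 ← occupied
  → r_2 = 1.0432
beam 3: φ=45°, α=30°
  dir = (cos 30°, sin 30°) = (0.8660, 0.5000); from cell (3,2)
  next x-line at t=0.9469, next y-line at t=1.4600; Δt_x=1.1547, Δt_y=2.0000
    x: enter (4,2) at t=0.9469
    y: enter (4,3) at t=1.4600
    x: enter (5,3) at t=2.1016
    x: enter (6,3) at t=3.2563
    y: enter (6,4) at t=3.4600
    x: enter (7,4) at t=4.4110 ← occupied
  → r_3 = 4.4110

ranges = [1.4665, 1.0432, 4.4110]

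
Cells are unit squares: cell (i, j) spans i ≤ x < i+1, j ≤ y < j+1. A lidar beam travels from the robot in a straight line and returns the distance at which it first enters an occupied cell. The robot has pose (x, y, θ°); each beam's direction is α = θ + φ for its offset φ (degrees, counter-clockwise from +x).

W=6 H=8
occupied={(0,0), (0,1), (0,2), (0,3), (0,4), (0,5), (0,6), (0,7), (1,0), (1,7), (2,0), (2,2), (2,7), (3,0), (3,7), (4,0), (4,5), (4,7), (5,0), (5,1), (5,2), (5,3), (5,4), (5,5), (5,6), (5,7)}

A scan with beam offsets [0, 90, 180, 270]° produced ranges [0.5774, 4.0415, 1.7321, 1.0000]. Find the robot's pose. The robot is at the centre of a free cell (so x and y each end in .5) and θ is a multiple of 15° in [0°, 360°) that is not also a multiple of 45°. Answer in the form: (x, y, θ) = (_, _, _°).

Candidates: 22 free-cell centres × 16 headings = 352 poses. Raycast each; keep the one whose scan matches to 4 dp.
  (3.5, 2.5, 285°): beam 1 = 1.5529 ≠ 0.5774 ✗
  (2.5, 6.5, 60°): beam 2 = 1.0000 ≠ 4.0415 ✗
  (3.5, 1.5, 210°): beam 1 = 1.0000 ≠ 0.5774 ✗
  (2.5, 3.5, 300°): beam 2 = 2.8868 ≠ 4.0415 ✗
  (3.5, 5.5, 285°): beam 1 = 4.6587 ≠ 0.5774 ✗
  …
  (4.5, 3.5, 30°): r_1=0.5774, r_2=4.0415, r_3=1.7321, r_4=1.0000 — all match ✓
Unique over the lattice → pose = (4.5, 3.5, 30°).

(x, y, θ) = (4.5, 3.5, 30°)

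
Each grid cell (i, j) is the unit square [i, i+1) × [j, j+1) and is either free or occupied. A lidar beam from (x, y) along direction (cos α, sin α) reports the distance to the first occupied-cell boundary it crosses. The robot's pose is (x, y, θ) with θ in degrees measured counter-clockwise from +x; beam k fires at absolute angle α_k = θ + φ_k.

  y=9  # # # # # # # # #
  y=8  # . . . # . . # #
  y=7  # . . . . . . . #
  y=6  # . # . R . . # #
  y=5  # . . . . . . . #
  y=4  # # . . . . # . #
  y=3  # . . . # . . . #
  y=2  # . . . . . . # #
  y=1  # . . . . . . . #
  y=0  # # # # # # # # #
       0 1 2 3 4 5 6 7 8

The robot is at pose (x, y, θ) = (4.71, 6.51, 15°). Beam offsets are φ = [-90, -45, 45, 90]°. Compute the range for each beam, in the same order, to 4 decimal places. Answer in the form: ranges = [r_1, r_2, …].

beam 1: φ=-90°, α=285°
  dir = (cos 285°, sin 285°) = (0.2588, -0.9659); from cell (4,6)
  next x-line at t=1.1205, next y-line at t=0.5280; Δt_x=3.8637, Δt_y=1.0353
    y: enter (4,5) at t=0.5280
    x: enter (5,5) at t=1.1205
    y: enter (5,4) at t=1.5633
    y: enter (5,3) at t=2.5985
    y: enter (5,2) at t=3.6338
    y: enter (5,1) at t=4.6691
    x: enter (6,1) at t=4.9842
    y: enter (6,0) at t=5.7044 ← occupied
  → r_1 = 5.7044
beam 2: φ=-45°, α=330°
  dir = (cos 330°, sin 330°) = (0.8660, -0.5000); from cell (4,6)
  next x-line at t=0.3349, next y-line at t=1.0200; Δt_x=1.1547, Δt_y=2.0000
    x: enter (5,6) at t=0.3349
    y: enter (5,5) at t=1.0200
    x: enter (6,5) at t=1.4896
    x: enter (7,5) at t=2.6443
    y: enter (7,4) at t=3.0200
    x: enter (8,4) at t=3.7990 ← occupied
  → r_2 = 3.7990
beam 3: φ=45°, α=60°
  dir = (cos 60°, sin 60°) = (0.5000, 0.8660); from cell (4,6)
  next x-line at t=0.5800, next y-line at t=0.5658; Δt_x=2.0000, Δt_y=1.1547
    y: enter (4,7) at t=0.5658
    x: enter (5,7) at t=0.5800
    y: enter (5,8) at t=1.7205
    x: enter (6,8) at t=2.5800
    y: enter (6,9) at t=2.8752 ← occupied
  → r_3 = 2.8752
beam 4: φ=90°, α=105°
  dir = (cos 105°, sin 105°) = (-0.2588, 0.9659); from cell (4,6)
  next x-line at t=2.7432, next y-line at t=0.5073; Δt_x=3.8637, Δt_y=1.0353
    y: enter (4,7) at t=0.5073
    y: enter (4,8) at t=1.5426 ← occupied
  → r_4 = 1.5426

ranges = [5.7044, 3.7990, 2.8752, 1.5426]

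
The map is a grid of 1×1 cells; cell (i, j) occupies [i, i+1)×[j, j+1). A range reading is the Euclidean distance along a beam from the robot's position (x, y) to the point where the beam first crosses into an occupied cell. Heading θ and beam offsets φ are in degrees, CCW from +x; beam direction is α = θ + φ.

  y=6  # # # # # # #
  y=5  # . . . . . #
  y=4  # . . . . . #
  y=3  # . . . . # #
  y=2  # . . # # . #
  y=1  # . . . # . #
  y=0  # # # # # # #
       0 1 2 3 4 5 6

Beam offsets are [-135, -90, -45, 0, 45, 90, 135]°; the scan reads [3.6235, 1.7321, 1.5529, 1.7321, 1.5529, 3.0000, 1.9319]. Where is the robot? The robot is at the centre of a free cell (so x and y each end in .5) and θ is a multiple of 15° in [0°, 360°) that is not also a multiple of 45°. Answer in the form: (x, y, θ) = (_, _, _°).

(x, y, θ) = (2.5, 4.5, 150°)

The pose lattice has 21·16 = 336 candidates. Test each by forward raycasting.
  (2.5, 1.5, 240°): beam 1 = 4.6587 ≠ 3.6235 ✗
  (5.5, 5.5, 255°): beam 1 = 0.5774 ≠ 3.6235 ✗
  (5.5, 4.5, 240°): beam 1 = 1.5529 ≠ 3.6235 ✗
  (3.5, 1.5, 120°): beam 1 = 0.5176 ≠ 3.6235 ✗
  …
  (2.5, 4.5, 150°): r_1=3.6235, r_2=1.7321, r_3=1.5529, r_4=1.7321, r_5=1.5529, r_6=3.0000, r_7=1.9319 — all match ✓
No second candidate reproduces the full scan.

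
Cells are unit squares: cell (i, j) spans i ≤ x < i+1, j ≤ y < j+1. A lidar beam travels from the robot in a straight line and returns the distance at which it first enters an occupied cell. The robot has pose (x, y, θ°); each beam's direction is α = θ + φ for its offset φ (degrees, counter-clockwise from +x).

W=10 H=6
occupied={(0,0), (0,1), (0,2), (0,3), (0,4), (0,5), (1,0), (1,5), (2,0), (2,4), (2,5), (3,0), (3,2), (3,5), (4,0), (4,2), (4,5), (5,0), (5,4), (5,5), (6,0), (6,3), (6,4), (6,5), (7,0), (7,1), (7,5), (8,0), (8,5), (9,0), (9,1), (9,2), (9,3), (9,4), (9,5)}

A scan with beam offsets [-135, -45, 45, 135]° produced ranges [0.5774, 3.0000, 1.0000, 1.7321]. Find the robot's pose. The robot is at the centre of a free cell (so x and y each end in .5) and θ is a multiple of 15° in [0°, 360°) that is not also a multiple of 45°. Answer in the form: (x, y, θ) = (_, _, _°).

The pose lattice has 25·16 = 400 candidates. Test each by forward raycasting.
  (6.5, 2.5, 300°): beam 1 = 1.5529 ≠ 0.5774 ✗
  (5.5, 1.5, 345°): beam 1 = 1.0000 ≠ 0.5774 ✗
  (1.5, 3.5, 195°): beam 1 = 1.0000 ≠ 0.5774 ✗
  …
  (4.5, 3.5, 15°): r_1=0.5774, r_2=3.0000, r_3=1.0000, r_4=1.7321 — all match ✓
No second candidate reproduces the full scan.

(x, y, θ) = (4.5, 3.5, 15°)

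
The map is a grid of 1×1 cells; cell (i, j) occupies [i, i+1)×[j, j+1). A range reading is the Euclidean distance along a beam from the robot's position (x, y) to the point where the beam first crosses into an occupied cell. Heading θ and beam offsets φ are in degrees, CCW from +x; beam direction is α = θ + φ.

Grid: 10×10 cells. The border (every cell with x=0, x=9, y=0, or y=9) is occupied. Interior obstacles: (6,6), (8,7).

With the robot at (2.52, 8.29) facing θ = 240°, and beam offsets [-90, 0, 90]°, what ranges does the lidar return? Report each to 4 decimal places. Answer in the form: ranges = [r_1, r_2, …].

ranges = [1.4200, 3.0400, 4.0184]

beam 1: φ=-90°, α=150°
  direction (-0.8660, 0.5000); cell (2,8); t to first gridline: x 0.6004, y 1.4200 (then +1.1547 / +2.0000)
    (1,8) via x @ 0.6004
    (1,9) via y @ 1.4200  # hit
  → r_1 = 1.4200
beam 2: φ=0°, α=240°
  direction (-0.5000, -0.8660); cell (2,8); t to first gridline: x 1.0400, y 0.3349 (then +2.0000 / +1.1547)
    (2,7) via y @ 0.3349
    (1,7) via x @ 1.0400
    (1,6) via y @ 1.4896
    (1,5) via y @ 2.6443
    (0,5) via x @ 3.0400  # hit
  → r_2 = 3.0400
beam 3: φ=90°, α=330°
  direction (0.8660, -0.5000); cell (2,8); t to first gridline: x 0.5543, y 0.5800 (then +1.1547 / +2.0000)
    (3,8) via x @ 0.5543
    (3,7) via y @ 0.5800
    (4,7) via x @ 1.7090
    (4,6) via y @ 2.5800
    (5,6) via x @ 2.8637
    (6,6) via x @ 4.0184  # hit
  → r_3 = 4.0184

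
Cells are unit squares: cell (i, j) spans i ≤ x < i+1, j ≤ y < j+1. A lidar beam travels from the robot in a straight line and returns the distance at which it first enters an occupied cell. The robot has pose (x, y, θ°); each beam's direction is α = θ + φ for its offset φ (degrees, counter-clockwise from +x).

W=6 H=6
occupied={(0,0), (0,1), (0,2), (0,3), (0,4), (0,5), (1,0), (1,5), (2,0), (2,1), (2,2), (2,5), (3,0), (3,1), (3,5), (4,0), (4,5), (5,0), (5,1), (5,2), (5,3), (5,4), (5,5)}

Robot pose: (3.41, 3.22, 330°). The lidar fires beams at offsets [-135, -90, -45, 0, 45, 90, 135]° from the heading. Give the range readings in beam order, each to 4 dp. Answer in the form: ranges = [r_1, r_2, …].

ranges = [0.8500, 0.8200, 1.2630, 1.8360, 1.6461, 2.0554, 1.8428]

beam 1: φ=-135°, α=195°
  dir = (cos 195°, sin 195°) = (-0.9659, -0.2588); from cell (3,3)
  next x-line at t=0.4245, next y-line at t=0.8500; Δt_x=1.0353, Δt_y=3.8637
    x: enter (2,3) at t=0.4245
    y: enter (2,2) at t=0.8500 ← occupied
  → r_1 = 0.8500
beam 2: φ=-90°, α=240°
  dir = (cos 240°, sin 240°) = (-0.5000, -0.8660); from cell (3,3)
  next x-line at t=0.8200, next y-line at t=0.2540; Δt_x=2.0000, Δt_y=1.1547
    y: enter (3,2) at t=0.2540
    x: enter (2,2) at t=0.8200 ← occupied
  → r_2 = 0.8200
beam 3: φ=-45°, α=285°
  dir = (cos 285°, sin 285°) = (0.2588, -0.9659); from cell (3,3)
  next x-line at t=2.2796, next y-line at t=0.2278; Δt_x=3.8637, Δt_y=1.0353
    y: enter (3,2) at t=0.2278
    y: enter (3,1) at t=1.2630 ← occupied
  → r_3 = 1.2630
beam 4: φ=0°, α=330°
  dir = (cos 330°, sin 330°) = (0.8660, -0.5000); from cell (3,3)
  next x-line at t=0.6813, next y-line at t=0.4400; Δt_x=1.1547, Δt_y=2.0000
    y: enter (3,2) at t=0.4400
    x: enter (4,2) at t=0.6813
    x: enter (5,2) at t=1.8360 ← occupied
  → r_4 = 1.8360
beam 5: φ=45°, α=15°
  dir = (cos 15°, sin 15°) = (0.9659, 0.2588); from cell (3,3)
  next x-line at t=0.6108, next y-line at t=3.0137; Δt_x=1.0353, Δt_y=3.8637
    x: enter (4,3) at t=0.6108
    x: enter (5,3) at t=1.6461 ← occupied
  → r_5 = 1.6461
beam 6: φ=90°, α=60°
  dir = (cos 60°, sin 60°) = (0.5000, 0.8660); from cell (3,3)
  next x-line at t=1.1800, next y-line at t=0.9007; Δt_x=2.0000, Δt_y=1.1547
    y: enter (3,4) at t=0.9007
    x: enter (4,4) at t=1.1800
    y: enter (4,5) at t=2.0554 ← occupied
  → r_6 = 2.0554
beam 7: φ=135°, α=105°
  dir = (cos 105°, sin 105°) = (-0.2588, 0.9659); from cell (3,3)
  next x-line at t=1.5841, next y-line at t=0.8075; Δt_x=3.8637, Δt_y=1.0353
    y: enter (3,4) at t=0.8075
    x: enter (2,4) at t=1.5841
    y: enter (2,5) at t=1.8428 ← occupied
  → r_7 = 1.8428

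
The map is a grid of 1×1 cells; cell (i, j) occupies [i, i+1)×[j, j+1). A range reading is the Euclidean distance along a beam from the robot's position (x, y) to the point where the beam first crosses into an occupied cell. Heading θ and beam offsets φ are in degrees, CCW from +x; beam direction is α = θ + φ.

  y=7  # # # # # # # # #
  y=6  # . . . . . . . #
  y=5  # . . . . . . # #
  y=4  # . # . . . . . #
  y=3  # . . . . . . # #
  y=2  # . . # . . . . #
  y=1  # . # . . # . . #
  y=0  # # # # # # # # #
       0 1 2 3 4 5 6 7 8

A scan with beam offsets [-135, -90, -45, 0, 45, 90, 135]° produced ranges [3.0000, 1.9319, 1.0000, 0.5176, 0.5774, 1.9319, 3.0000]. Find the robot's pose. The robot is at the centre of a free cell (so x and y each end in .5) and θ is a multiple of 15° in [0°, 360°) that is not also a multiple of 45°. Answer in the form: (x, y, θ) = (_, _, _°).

(x, y, θ) = (5.5, 6.5, 75°)

The pose lattice has 36·16 = 576 candidates. Test each by forward raycasting.
  (4.5, 6.5, 105°): beam 1 = 2.8868 ≠ 3.0000 ✗
  (7.5, 4.5, 255°): beam 1 = 0.5774 ≠ 3.0000 ✗
  (7.5, 1.5, 120°): beam 1 = 0.5176 ≠ 3.0000 ✗
  (4.5, 6.5, 255°): beam 1 = 0.5774 ≠ 3.0000 ✗
  (1.5, 1.5, 150°): beam 1 = 0.5176 ≠ 3.0000 ✗
  …
  (5.5, 6.5, 75°): r_1=3.0000, r_2=1.9319, r_3=1.0000, r_4=0.5176, r_5=0.5774, r_6=1.9319, r_7=3.0000 — all match ✓
No second candidate reproduces the full scan.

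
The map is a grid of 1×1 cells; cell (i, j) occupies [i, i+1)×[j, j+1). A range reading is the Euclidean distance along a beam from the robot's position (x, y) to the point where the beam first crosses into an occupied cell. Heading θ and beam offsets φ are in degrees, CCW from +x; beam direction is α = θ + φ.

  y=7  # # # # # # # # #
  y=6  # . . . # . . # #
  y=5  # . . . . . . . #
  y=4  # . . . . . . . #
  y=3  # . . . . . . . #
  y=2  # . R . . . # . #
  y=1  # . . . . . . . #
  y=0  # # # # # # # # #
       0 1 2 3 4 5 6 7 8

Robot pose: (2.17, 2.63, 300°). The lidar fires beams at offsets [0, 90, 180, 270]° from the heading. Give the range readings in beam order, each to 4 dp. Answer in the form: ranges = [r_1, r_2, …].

beam 1: φ=0°, α=300°
  direction (0.5000, -0.8660); cell (2,2); t to first gridline: x 1.6600, y 0.7275 (then +2.0000 / +1.1547)
    (2,1) via y @ 0.7275
    (3,1) via x @ 1.6600
    (3,0) via y @ 1.8822  # hit
  → r_1 = 1.8822
beam 2: φ=90°, α=30°
  direction (0.8660, 0.5000); cell (2,2); t to first gridline: x 0.9584, y 0.7400 (then +1.1547 / +2.0000)
    (2,3) via y @ 0.7400
    (3,3) via x @ 0.9584
    (4,3) via x @ 2.1131
    (4,4) via y @ 2.7400
    (5,4) via x @ 3.2678
    (6,4) via x @ 4.4225
    (6,5) via y @ 4.7400
    (7,5) via x @ 5.5772
    (8,5) via x @ 6.7319  # hit
  → r_2 = 6.7319
beam 3: φ=180°, α=120°
  direction (-0.5000, 0.8660); cell (2,2); t to first gridline: x 0.3400, y 0.4272 (then +2.0000 / +1.1547)
    (1,2) via x @ 0.3400
    (1,3) via y @ 0.4272
    (1,4) via y @ 1.5819
    (0,4) via x @ 2.3400  # hit
  → r_3 = 2.3400
beam 4: φ=270°, α=210°
  direction (-0.8660, -0.5000); cell (2,2); t to first gridline: x 0.1963, y 1.2600 (then +1.1547 / +2.0000)
    (1,2) via x @ 0.1963
    (1,1) via y @ 1.2600
    (0,1) via x @ 1.3510  # hit
  → r_4 = 1.3510

ranges = [1.8822, 6.7319, 2.3400, 1.3510]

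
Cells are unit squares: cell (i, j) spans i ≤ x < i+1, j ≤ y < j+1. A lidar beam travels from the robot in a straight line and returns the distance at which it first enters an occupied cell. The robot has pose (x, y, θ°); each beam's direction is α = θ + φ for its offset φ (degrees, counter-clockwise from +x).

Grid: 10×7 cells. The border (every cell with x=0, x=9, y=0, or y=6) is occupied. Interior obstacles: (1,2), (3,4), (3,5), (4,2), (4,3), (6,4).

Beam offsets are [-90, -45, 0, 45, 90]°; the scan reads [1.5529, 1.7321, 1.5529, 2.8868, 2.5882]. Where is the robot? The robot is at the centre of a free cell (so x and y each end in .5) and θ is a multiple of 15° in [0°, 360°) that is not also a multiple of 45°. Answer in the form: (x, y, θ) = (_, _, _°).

Enumerate (i+0.5, j+0.5, θ) over the 34 free cells and 16 admissible headings. For each, cast all 5 beams and compare to the given ranges.
  (8.5, 4.5, 300°): beam 1 = 4.0415 ≠ 1.5529 ✗
  (5.5, 4.5, 75°): beam 1 = 0.5176 ≠ 1.5529 ✗
  (1.5, 1.5, 240°): beam 1 = 0.5774 ≠ 1.5529 ✗
  (6.5, 3.5, 60°): beam 1 = 2.8868 ≠ 1.5529 ✗
  …
  (6.5, 2.5, 285°): r_1=1.5529, r_2=1.7321, r_3=1.5529, r_4=2.8868, r_5=2.5882 — all match ✓
No second candidate reproduces the full scan.

(x, y, θ) = (6.5, 2.5, 285°)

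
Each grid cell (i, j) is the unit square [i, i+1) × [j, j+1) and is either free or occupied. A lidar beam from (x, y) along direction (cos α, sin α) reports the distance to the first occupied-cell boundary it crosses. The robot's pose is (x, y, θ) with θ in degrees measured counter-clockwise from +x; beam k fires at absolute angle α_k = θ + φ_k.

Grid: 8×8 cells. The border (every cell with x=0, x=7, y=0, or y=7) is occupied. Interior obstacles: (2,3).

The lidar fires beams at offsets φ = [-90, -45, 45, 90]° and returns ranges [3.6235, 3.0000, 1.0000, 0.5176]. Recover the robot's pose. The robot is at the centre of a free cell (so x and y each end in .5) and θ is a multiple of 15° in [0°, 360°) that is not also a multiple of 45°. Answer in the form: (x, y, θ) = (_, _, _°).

The pose lattice has 35·16 = 560 candidates. Test each by forward raycasting.
  (1.5, 6.5, 195°): beam 1 = 0.5176 ≠ 3.6235 ✗
  (6.5, 6.5, 15°): beam 1 = 1.9319 ≠ 3.6235 ✗
  (3.5, 4.5, 255°): beam 1 = 2.5882 ≠ 3.6235 ✗
  (4.5, 1.5, 285°): beam 1 = 1.9319 ≠ 3.6235 ✗
  …
  (6.5, 2.5, 255°): r_1=3.6235, r_2=3.0000, r_3=1.0000, r_4=0.5176 — all match ✓
No second candidate reproduces the full scan.

(x, y, θ) = (6.5, 2.5, 255°)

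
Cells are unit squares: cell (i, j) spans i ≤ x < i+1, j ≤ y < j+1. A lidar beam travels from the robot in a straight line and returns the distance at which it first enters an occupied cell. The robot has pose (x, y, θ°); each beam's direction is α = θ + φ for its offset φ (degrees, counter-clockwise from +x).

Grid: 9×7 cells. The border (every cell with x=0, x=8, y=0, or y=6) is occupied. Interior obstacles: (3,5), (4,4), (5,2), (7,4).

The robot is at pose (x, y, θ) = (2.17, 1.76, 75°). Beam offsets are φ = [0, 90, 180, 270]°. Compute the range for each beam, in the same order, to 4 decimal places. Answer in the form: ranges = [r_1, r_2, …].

beam 1: φ=0°, α=75°
  direction (0.2588, 0.9659); cell (2,1); t to first gridline: x 3.2069, y 0.2485 (then +3.8637 / +1.0353)
    (2,2) via y @ 0.2485
    (2,3) via y @ 1.2837
    (2,4) via y @ 2.3190
    (3,4) via x @ 3.2069
    (3,5) via y @ 3.3543  # hit
  → r_1 = 3.3543
beam 2: φ=90°, α=165°
  direction (-0.9659, 0.2588); cell (2,1); t to first gridline: x 0.1760, y 0.9273 (then +1.0353 / +3.8637)
    (1,1) via x @ 0.1760
    (1,2) via y @ 0.9273
    (0,2) via x @ 1.2113  # hit
  → r_2 = 1.2113
beam 3: φ=180°, α=255°
  direction (-0.2588, -0.9659); cell (2,1); t to first gridline: x 0.6568, y 0.7868 (then +3.8637 / +1.0353)
    (1,1) via x @ 0.6568
    (1,0) via y @ 0.7868  # hit
  → r_3 = 0.7868
beam 4: φ=270°, α=345°
  direction (0.9659, -0.2588); cell (2,1); t to first gridline: x 0.8593, y 2.9364 (then +1.0353 / +3.8637)
    (3,1) via x @ 0.8593
    (4,1) via x @ 1.8946
    (5,1) via x @ 2.9298
    (5,0) via y @ 2.9364  # hit
  → r_4 = 2.9364

ranges = [3.3543, 1.2113, 0.7868, 2.9364]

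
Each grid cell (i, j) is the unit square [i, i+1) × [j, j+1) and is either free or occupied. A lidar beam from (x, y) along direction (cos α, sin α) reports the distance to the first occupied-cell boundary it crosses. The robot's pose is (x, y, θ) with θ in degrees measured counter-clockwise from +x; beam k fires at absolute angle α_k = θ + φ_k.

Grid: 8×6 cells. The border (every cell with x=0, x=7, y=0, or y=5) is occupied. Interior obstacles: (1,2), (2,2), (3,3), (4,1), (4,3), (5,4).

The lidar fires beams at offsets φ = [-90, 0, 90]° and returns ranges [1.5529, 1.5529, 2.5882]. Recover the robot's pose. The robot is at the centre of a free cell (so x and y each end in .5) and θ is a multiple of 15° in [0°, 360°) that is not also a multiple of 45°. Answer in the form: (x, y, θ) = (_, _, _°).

(x, y, θ) = (6.5, 3.5, 165°)

Enumerate (i+0.5, j+0.5, θ) over the 18 free cells and 16 admissible headings. For each, cast all 3 beams and compare to the given ranges.
  (6.5, 2.5, 210°): beam 1 = 1.7321 ≠ 1.5529 ✗
  (3.5, 4.5, 120°): beam 1 = 1.0000 ≠ 1.5529 ✗
  (1.5, 1.5, 165°): beam 1 = 0.5176 ≠ 1.5529 ✗
  …
  (6.5, 3.5, 165°): r_1=1.5529, r_2=1.5529, r_3=2.5882 — all match ✓
Only this pose fits every beam.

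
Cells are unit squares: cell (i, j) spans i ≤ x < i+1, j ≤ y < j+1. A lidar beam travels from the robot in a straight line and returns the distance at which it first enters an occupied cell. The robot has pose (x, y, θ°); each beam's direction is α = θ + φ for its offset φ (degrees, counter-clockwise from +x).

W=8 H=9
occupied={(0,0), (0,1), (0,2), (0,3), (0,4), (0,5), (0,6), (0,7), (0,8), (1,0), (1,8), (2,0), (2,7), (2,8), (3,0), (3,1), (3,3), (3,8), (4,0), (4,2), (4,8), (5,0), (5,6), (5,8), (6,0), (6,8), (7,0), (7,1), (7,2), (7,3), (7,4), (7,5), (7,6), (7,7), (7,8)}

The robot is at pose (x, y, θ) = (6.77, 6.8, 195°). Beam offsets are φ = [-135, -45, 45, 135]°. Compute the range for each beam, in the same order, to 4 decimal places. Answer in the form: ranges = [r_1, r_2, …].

beam 1: φ=-135°, α=60°
  direction (0.5000, 0.8660); cell (6,6); t to first gridline: x 0.4600, y 0.2309 (then +2.0000 / +1.1547)
    (6,7) via y @ 0.2309
    (7,7) via x @ 0.4600  # hit
  → r_1 = 0.4600
beam 2: φ=-45°, α=150°
  direction (-0.8660, 0.5000); cell (6,6); t to first gridline: x 0.8891, y 0.4000 (then +1.1547 / +2.0000)
    (6,7) via y @ 0.4000
    (5,7) via x @ 0.8891
    (4,7) via x @ 2.0438
    (4,8) via y @ 2.4000  # hit
  → r_2 = 2.4000
beam 3: φ=45°, α=240°
  direction (-0.5000, -0.8660); cell (6,6); t to first gridline: x 1.5400, y 0.9238 (then +2.0000 / +1.1547)
    (6,5) via y @ 0.9238
    (5,5) via x @ 1.5400
    (5,4) via y @ 2.0785
    (5,3) via y @ 3.2332
    (4,3) via x @ 3.5400
    (4,2) via y @ 4.3879  # hit
  → r_3 = 4.3879
beam 4: φ=135°, α=330°
  direction (0.8660, -0.5000); cell (6,6); t to first gridline: x 0.2656, y 1.6000 (then +1.1547 / +2.0000)
    (7,6) via x @ 0.2656  # hit
  → r_4 = 0.2656

ranges = [0.4600, 2.4000, 4.3879, 0.2656]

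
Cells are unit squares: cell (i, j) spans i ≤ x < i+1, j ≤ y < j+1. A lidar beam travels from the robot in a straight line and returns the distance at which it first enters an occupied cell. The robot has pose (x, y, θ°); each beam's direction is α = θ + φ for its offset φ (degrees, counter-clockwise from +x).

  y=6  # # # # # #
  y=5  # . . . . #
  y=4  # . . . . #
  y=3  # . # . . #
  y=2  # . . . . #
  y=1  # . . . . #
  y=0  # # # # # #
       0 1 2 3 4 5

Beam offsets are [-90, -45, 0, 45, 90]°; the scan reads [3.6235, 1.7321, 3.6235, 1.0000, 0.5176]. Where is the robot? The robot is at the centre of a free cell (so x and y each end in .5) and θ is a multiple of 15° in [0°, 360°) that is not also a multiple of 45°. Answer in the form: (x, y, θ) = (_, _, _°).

(x, y, θ) = (4.5, 4.5, 255°)

Enumerate (i+0.5, j+0.5, θ) over the 19 free cells and 16 admissible headings. For each, cast all 5 beams and compare to the given ranges.
  (3.5, 5.5, 300°): beam 1 = 2.8868 ≠ 3.6235 ✗
  (4.5, 4.5, 300°): beam 1 = 1.7321 ≠ 3.6235 ✗
  (4.5, 4.5, 330°): beam 1 = 4.0415 ≠ 3.6235 ✗
  (1.5, 3.5, 150°): beam 1 = 2.8868 ≠ 3.6235 ✗
  (4.5, 2.5, 165°): beam 1 = 1.9319 ≠ 3.6235 ✗
  …
  (4.5, 4.5, 255°): r_1=3.6235, r_2=1.7321, r_3=3.6235, r_4=1.0000, r_5=0.5176 — all match ✓
Unique over the lattice → pose = (4.5, 4.5, 255°).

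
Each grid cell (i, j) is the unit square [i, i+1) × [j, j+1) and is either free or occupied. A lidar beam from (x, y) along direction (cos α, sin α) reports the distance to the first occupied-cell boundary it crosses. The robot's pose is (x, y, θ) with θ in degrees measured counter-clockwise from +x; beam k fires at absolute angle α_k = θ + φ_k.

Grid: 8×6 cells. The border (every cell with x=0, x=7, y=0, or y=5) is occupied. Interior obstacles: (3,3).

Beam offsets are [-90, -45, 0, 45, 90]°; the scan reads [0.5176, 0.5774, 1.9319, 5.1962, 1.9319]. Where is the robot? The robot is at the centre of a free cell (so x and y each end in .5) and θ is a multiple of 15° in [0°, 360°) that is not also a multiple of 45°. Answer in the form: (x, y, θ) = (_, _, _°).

Enumerate (i+0.5, j+0.5, θ) over the 23 free cells and 16 admissible headings. For each, cast all 5 beams and compare to the given ranges.
  (5.5, 1.5, 195°): beam 1 = 3.6235 ≠ 0.5176 ✗
  (2.5, 2.5, 75°): beam 1 = 4.6587 ≠ 0.5176 ✗
  (3.5, 4.5, 240°): beam 1 = 1.0000 ≠ 0.5176 ✗
  (4.5, 1.5, 15°): beam 2 = 1.0000 ≠ 0.5774 ✗
  …
  (2.5, 1.5, 345°): r_1=0.5176, r_2=0.5774, r_3=1.9319, r_4=5.1962, r_5=1.9319 — all match ✓
Unique over the lattice → pose = (2.5, 1.5, 345°).

(x, y, θ) = (2.5, 1.5, 345°)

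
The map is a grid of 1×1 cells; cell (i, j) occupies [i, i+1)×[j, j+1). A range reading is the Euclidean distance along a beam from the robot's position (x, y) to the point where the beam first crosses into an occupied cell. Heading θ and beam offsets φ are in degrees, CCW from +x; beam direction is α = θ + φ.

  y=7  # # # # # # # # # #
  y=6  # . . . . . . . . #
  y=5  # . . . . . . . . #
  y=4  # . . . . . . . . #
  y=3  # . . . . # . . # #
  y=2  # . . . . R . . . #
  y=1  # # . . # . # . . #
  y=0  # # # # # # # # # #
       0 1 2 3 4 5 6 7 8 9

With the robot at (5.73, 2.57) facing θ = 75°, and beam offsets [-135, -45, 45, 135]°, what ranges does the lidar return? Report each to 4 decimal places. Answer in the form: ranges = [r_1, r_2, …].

ranges = [0.6582, 2.6212, 0.4965, 1.1400]

beam 1: φ=-135°, α=300°
  direction (0.5000, -0.8660); cell (5,2); t to first gridline: x 0.5400, y 0.6582 (then +2.0000 / +1.1547)
    (6,2) via x @ 0.5400
    (6,1) via y @ 0.6582  # hit
  → r_1 = 0.6582
beam 2: φ=-45°, α=30°
  direction (0.8660, 0.5000); cell (5,2); t to first gridline: x 0.3118, y 0.8600 (then +1.1547 / +2.0000)
    (6,2) via x @ 0.3118
    (6,3) via y @ 0.8600
    (7,3) via x @ 1.4665
    (8,3) via x @ 2.6212  # hit
  → r_2 = 2.6212
beam 3: φ=45°, α=120°
  direction (-0.5000, 0.8660); cell (5,2); t to first gridline: x 1.4600, y 0.4965 (then +2.0000 / +1.1547)
    (5,3) via y @ 0.4965  # hit
  → r_3 = 0.4965
beam 4: φ=135°, α=210°
  direction (-0.8660, -0.5000); cell (5,2); t to first gridline: x 0.8429, y 1.1400 (then +1.1547 / +2.0000)
    (4,2) via x @ 0.8429
    (4,1) via y @ 1.1400  # hit
  → r_4 = 1.1400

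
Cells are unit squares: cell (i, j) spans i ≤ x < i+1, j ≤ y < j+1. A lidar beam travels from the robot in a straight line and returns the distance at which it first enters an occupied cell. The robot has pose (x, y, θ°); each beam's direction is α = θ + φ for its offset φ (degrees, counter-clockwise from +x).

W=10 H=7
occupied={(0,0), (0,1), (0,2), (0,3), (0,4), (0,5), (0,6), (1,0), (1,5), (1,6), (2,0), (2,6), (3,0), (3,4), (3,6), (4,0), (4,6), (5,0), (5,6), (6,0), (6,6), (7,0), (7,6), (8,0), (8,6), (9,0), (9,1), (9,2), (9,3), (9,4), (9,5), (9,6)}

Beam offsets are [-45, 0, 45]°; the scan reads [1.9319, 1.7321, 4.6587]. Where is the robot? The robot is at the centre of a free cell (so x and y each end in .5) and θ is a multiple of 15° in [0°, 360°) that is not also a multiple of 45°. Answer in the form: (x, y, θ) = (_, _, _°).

(x, y, θ) = (5.5, 5.5, 210°)

Candidates: 38 free-cell centres × 16 headings = 608 poses. Raycast each; keep the one whose scan matches to 4 dp.
  (4.5, 3.5, 330°): beam 1 = 2.5882 ≠ 1.9319 ✗
  (6.5, 3.5, 300°): beam 1 = 2.5882 ≠ 1.9319 ✗
  (2.5, 1.5, 75°): beam 1 = 7.5056 ≠ 1.9319 ✗
  (1.5, 1.5, 105°): beam 1 = 3.0000 ≠ 1.9319 ✗
  …
  (5.5, 5.5, 210°): r_1=1.9319, r_2=1.7321, r_3=4.6587 — all match ✓
Unique over the lattice → pose = (5.5, 5.5, 210°).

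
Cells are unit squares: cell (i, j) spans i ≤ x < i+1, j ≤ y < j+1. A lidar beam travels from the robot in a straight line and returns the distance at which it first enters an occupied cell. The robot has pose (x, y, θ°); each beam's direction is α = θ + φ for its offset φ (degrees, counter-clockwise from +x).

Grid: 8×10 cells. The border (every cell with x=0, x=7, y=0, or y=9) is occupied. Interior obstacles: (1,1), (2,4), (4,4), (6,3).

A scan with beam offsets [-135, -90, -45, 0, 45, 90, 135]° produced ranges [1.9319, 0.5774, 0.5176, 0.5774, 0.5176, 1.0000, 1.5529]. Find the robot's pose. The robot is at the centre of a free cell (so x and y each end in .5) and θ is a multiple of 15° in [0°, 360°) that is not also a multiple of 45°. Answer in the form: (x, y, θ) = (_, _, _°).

Candidates: 44 free-cell centres × 16 headings = 704 poses. Raycast each; keep the one whose scan matches to 4 dp.
  (5.5, 1.5, 120°): beam 1 = 1.5529 ≠ 1.9319 ✗
  (3.5, 7.5, 300°): beam 1 = 2.5882 ≠ 1.9319 ✗
  (3.5, 5.5, 120°): beam 1 = 3.6235 ≠ 1.9319 ✗
  (2.5, 7.5, 165°): beam 1 = 3.0000 ≠ 1.9319 ✗
  …
  (6.5, 1.5, 330°): r_1=1.9319, r_2=0.5774, r_3=0.5176, r_4=0.5774, r_5=0.5176, r_6=1.0000, r_7=1.5529 — all match ✓
Only this pose fits every beam.

(x, y, θ) = (6.5, 1.5, 330°)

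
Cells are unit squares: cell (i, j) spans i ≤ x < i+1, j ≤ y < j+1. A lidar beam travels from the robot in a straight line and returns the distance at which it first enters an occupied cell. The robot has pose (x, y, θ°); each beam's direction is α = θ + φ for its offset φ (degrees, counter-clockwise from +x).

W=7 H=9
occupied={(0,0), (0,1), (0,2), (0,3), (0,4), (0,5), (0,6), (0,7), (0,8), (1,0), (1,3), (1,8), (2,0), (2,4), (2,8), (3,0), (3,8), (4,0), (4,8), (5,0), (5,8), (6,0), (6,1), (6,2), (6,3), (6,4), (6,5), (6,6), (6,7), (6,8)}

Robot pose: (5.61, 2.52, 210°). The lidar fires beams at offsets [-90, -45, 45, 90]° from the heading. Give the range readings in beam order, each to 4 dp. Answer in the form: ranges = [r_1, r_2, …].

ranges = [6.3278, 3.7373, 1.5736, 0.7800]

beam 1: φ=-90°, α=120°
  dir = (cos 120°, sin 120°) = (-0.5000, 0.8660); from cell (5,2)
  next x-line at t=1.2200, next y-line at t=0.5543; Δt_x=2.0000, Δt_y=1.1547
    y: enter (5,3) at t=0.5543
    x: enter (4,3) at t=1.2200
    y: enter (4,4) at t=1.7090
    y: enter (4,5) at t=2.8637
    x: enter (3,5) at t=3.2200
    y: enter (3,6) at t=4.0184
    y: enter (3,7) at t=5.1731
    x: enter (2,7) at t=5.2200
    y: enter (2,8) at t=6.3278 ← occupied
  → r_1 = 6.3278
beam 2: φ=-45°, α=165°
  dir = (cos 165°, sin 165°) = (-0.9659, 0.2588); from cell (5,2)
  next x-line at t=0.6315, next y-line at t=1.8546; Δt_x=1.0353, Δt_y=3.8637
    x: enter (4,2) at t=0.6315
    x: enter (3,2) at t=1.6668
    y: enter (3,3) at t=1.8546
    x: enter (2,3) at t=2.7021
    x: enter (1,3) at t=3.7373 ← occupied
  → r_2 = 3.7373
beam 3: φ=45°, α=255°
  dir = (cos 255°, sin 255°) = (-0.2588, -0.9659); from cell (5,2)
  next x-line at t=2.3569, next y-line at t=0.5383; Δt_x=3.8637, Δt_y=1.0353
    y: enter (5,1) at t=0.5383
    y: enter (5,0) at t=1.5736 ← occupied
  → r_3 = 1.5736
beam 4: φ=90°, α=300°
  dir = (cos 300°, sin 300°) = (0.5000, -0.8660); from cell (5,2)
  next x-line at t=0.7800, next y-line at t=0.6004; Δt_x=2.0000, Δt_y=1.1547
    y: enter (5,1) at t=0.6004
    x: enter (6,1) at t=0.7800 ← occupied
  → r_4 = 0.7800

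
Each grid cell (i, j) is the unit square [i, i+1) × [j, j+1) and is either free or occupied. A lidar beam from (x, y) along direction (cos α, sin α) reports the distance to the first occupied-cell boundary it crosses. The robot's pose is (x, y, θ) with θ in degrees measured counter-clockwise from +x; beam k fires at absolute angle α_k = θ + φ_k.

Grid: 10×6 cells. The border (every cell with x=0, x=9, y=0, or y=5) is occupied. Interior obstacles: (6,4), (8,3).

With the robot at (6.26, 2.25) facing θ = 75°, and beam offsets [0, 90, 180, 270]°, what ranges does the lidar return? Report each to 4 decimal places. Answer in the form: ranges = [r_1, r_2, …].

ranges = [1.8117, 5.4456, 1.2941, 2.8367]

beam 1: φ=0°, α=75°
  cosα=0.2588 sinα=0.9659 | (6,2) | tMaxX 2.8591 tMaxY 0.7765 | tΔX 3.8637 tΔY 1.0353
    t=0.7765 [y] (6,3)
    t=1.8117 [y] (6,4) — stop
  → r_1 = 1.8117
beam 2: φ=90°, α=165°
  cosα=-0.9659 sinα=0.2588 | (6,2) | tMaxX 0.2692 tMaxY 2.8978 | tΔX 1.0353 tΔY 3.8637
    t=0.2692 [x] (5,2)
    t=1.3044 [x] (4,2)
    t=2.3397 [x] (3,2)
    t=2.8978 [y] (3,3)
    t=3.3750 [x] (2,3)
    t=4.4103 [x] (1,3)
    t=5.4456 [x] (0,3) — stop
  → r_2 = 5.4456
beam 3: φ=180°, α=255°
  cosα=-0.2588 sinα=-0.9659 | (6,2) | tMaxX 1.0046 tMaxY 0.2588 | tΔX 3.8637 tΔY 1.0353
    t=0.2588 [y] (6,1)
    t=1.0046 [x] (5,1)
    t=1.2941 [y] (5,0) — stop
  → r_3 = 1.2941
beam 4: φ=270°, α=345°
  cosα=0.9659 sinα=-0.2588 | (6,2) | tMaxX 0.7661 tMaxY 0.9659 | tΔX 1.0353 tΔY 3.8637
    t=0.7661 [x] (7,2)
    t=0.9659 [y] (7,1)
    t=1.8014 [x] (8,1)
    t=2.8367 [x] (9,1) — stop
  → r_4 = 2.8367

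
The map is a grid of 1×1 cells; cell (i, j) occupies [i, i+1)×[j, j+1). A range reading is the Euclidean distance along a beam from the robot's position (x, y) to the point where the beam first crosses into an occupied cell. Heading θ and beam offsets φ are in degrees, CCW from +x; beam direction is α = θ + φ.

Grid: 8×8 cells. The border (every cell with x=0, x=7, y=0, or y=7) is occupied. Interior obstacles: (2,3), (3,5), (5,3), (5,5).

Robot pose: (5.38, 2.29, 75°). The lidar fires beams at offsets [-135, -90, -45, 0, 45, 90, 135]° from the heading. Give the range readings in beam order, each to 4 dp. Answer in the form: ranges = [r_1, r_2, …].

beam 1: φ=-135°, α=300°
  cosα=0.5000 sinα=-0.8660 | (5,2) | tMaxX 1.2400 tMaxY 0.3349 | tΔX 2.0000 tΔY 1.1547
    t=0.3349 [y] (5,1)
    t=1.2400 [x] (6,1)
    t=1.4896 [y] (6,0) — stop
  → r_1 = 1.4896
beam 2: φ=-90°, α=345°
  cosα=0.9659 sinα=-0.2588 | (5,2) | tMaxX 0.6419 tMaxY 1.1205 | tΔX 1.0353 tΔY 3.8637
    t=0.6419 [x] (6,2)
    t=1.1205 [y] (6,1)
    t=1.6771 [x] (7,1) — stop
  → r_2 = 1.6771
beam 3: φ=-45°, α=30°
  cosα=0.8660 sinα=0.5000 | (5,2) | tMaxX 0.7159 tMaxY 1.4200 | tΔX 1.1547 tΔY 2.0000
    t=0.7159 [x] (6,2)
    t=1.4200 [y] (6,3)
    t=1.8706 [x] (7,3) — stop
  → r_3 = 1.8706
beam 4: φ=0°, α=75°
  cosα=0.2588 sinα=0.9659 | (5,2) | tMaxX 2.3955 tMaxY 0.7350 | tΔX 3.8637 tΔY 1.0353
    t=0.7350 [y] (5,3) — stop
  → r_4 = 0.7350
beam 5: φ=45°, α=120°
  cosα=-0.5000 sinα=0.8660 | (5,2) | tMaxX 0.7600 tMaxY 0.8198 | tΔX 2.0000 tΔY 1.1547
    t=0.7600 [x] (4,2)
    t=0.8198 [y] (4,3)
    t=1.9745 [y] (4,4)
    t=2.7600 [x] (3,4)
    t=3.1292 [y] (3,5) — stop
  → r_5 = 3.1292
beam 6: φ=90°, α=165°
  cosα=-0.9659 sinα=0.2588 | (5,2) | tMaxX 0.3934 tMaxY 2.7432 | tΔX 1.0353 tΔY 3.8637
    t=0.3934 [x] (4,2)
    t=1.4287 [x] (3,2)
    t=2.4640 [x] (2,2)
    t=2.7432 [y] (2,3) — stop
  → r_6 = 2.7432
beam 7: φ=135°, α=210°
  cosα=-0.8660 sinα=-0.5000 | (5,2) | tMaxX 0.4388 tMaxY 0.5800 | tΔX 1.1547 tΔY 2.0000
    t=0.4388 [x] (4,2)
    t=0.5800 [y] (4,1)
    t=1.5935 [x] (3,1)
    t=2.5800 [y] (3,0) — stop
  → r_7 = 2.5800

ranges = [1.4896, 1.6771, 1.8706, 0.7350, 3.1292, 2.7432, 2.5800]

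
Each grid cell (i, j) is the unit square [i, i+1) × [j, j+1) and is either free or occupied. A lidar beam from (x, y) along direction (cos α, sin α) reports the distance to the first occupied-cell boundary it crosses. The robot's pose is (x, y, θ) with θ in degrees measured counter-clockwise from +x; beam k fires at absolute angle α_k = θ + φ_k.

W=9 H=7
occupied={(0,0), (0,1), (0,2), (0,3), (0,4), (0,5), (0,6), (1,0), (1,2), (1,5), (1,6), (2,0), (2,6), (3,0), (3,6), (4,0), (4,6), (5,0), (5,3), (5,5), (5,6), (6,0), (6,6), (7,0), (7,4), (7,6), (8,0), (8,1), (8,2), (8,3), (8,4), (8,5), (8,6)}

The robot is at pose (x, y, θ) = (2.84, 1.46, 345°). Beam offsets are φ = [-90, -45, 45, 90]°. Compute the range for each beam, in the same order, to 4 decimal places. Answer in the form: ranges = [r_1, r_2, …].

beam 1: φ=-90°, α=255°
  direction (-0.2588, -0.9659); cell (2,1); t to first gridline: x 3.2455, y 0.4762 (then +3.8637 / +1.0353)
    (2,0) via y @ 0.4762  # hit
  → r_1 = 0.4762
beam 2: φ=-45°, α=300°
  direction (0.5000, -0.8660); cell (2,1); t to first gridline: x 0.3200, y 0.5312 (then +2.0000 / +1.1547)
    (3,1) via x @ 0.3200
    (3,0) via y @ 0.5312  # hit
  → r_2 = 0.5312
beam 3: φ=45°, α=30°
  direction (0.8660, 0.5000); cell (2,1); t to first gridline: x 0.1848, y 1.0800 (then +1.1547 / +2.0000)
    (3,1) via x @ 0.1848
    (3,2) via y @ 1.0800
    (4,2) via x @ 1.3395
    (5,2) via x @ 2.4942
    (5,3) via y @ 3.0800  # hit
  → r_3 = 3.0800
beam 4: φ=90°, α=75°
  direction (0.2588, 0.9659); cell (2,1); t to first gridline: x 0.6182, y 0.5590 (then +3.8637 / +1.0353)
    (2,2) via y @ 0.5590
    (3,2) via x @ 0.6182
    (3,3) via y @ 1.5943
    (3,4) via y @ 2.6296
    (3,5) via y @ 3.6649
    (4,5) via x @ 4.4819
    (4,6) via y @ 4.7002  # hit
  → r_4 = 4.7002

ranges = [0.4762, 0.5312, 3.0800, 4.7002]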